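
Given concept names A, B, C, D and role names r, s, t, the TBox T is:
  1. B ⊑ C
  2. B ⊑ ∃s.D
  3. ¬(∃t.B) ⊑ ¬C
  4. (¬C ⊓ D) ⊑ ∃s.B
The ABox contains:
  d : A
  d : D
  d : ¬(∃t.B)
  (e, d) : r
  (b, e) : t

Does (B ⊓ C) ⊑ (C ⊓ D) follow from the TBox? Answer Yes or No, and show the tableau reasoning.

No

1. (B ⊓ C) ⊑ (C ⊓ D)  ⇔  ((B ⊓ C) ⊓ (¬C ⊔ ¬D)) unsat w.r.t. T
   apply at x₀: B⊑∃s.D
   open: L(x₀) ⊇ {B, C, ¬D, ∃s.D, ∃t.B} (+ ∃-successors)
2. Hence (B ⊓ C) ⊑ (C ⊓ D): not entailed.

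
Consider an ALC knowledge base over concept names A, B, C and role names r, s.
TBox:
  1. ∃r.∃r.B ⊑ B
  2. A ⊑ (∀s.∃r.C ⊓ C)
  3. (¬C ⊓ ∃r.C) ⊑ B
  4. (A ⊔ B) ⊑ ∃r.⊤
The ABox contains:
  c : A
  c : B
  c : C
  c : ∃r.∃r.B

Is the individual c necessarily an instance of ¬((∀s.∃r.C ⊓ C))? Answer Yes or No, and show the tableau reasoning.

No

1. c : ¬((∀s.∃r.C ⊓ C))?  L(c) = {A, B, C, ∃r.∃r.B} ∪ {(∀s.∃r.C ⊓ C)}
   open: L(c) ⊇ {A, B, C, ∀s.∃r.C, ∃r.∃r.B, …} (+ ∃-successors) — c ∉ ¬((∀s.∃r.C ⊓ C)) possible
2. Hence c : ¬((∀s.∃r.C ⊓ C)): not entailed.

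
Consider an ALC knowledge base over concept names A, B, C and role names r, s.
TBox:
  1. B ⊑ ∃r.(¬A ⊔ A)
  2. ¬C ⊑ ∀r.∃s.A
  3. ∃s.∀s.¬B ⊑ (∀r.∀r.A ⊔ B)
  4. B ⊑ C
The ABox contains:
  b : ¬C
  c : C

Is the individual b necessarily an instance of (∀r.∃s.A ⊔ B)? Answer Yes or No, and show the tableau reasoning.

1. b : (∀r.∃s.A ⊔ B)?  L(b) = {¬C} ∪ {(∃r.∀s.¬A ⊓ ¬B)}
   clash {B, ¬B} at b — b ∈ (∀r.∃s.A ⊔ B)
2. Hence b : (∀r.∃s.A ⊔ B): entailed.

Yes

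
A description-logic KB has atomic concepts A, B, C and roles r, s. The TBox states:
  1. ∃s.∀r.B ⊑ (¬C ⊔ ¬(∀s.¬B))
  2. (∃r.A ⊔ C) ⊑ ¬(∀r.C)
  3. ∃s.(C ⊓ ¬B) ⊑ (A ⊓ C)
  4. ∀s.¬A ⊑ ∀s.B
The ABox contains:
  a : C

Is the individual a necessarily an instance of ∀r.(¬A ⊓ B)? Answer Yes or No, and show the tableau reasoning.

No

1. a : ∀r.(¬A ⊓ B)?  L(a) = {C} ∪ {∃r.(A ⊔ ¬B)}
   open: L(a) ⊇ {C, ∀s.(¬C ⊔ B), ∀s.∃r.¬B, ∃r.(A ⊔ ¬B), ∃r.¬C, …} (+ ∃-successors) — a ∉ ∀r.(¬A ⊓ B) possible
2. Hence a : ∀r.(¬A ⊓ B): not entailed.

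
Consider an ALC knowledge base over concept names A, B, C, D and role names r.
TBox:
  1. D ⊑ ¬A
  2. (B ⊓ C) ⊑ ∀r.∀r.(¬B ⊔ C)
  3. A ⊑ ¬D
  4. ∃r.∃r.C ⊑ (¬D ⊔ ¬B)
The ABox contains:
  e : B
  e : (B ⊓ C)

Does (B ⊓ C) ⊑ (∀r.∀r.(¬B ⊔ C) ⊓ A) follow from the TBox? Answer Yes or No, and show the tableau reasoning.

1. (B ⊓ C) ⊑ (∀r.∀r.(¬B ⊔ C) ⊓ A)  ⇔  ((B ⊓ C) ⊓ (∃r.∃r.(B ⊓ ¬C) ⊔ ¬A)) unsat w.r.t. T
   apply at x₀: (B ⊓ C)⊑∀r.∀r.(¬B ⊔ C)
   open: L(x₀) ⊇ {B, C, ¬A, ∀r.∀r.(¬B ⊔ C), ∀r.∀r.¬C}
2. Hence (B ⊓ C) ⊑ (∀r.∀r.(¬B ⊔ C) ⊓ A): not entailed.

No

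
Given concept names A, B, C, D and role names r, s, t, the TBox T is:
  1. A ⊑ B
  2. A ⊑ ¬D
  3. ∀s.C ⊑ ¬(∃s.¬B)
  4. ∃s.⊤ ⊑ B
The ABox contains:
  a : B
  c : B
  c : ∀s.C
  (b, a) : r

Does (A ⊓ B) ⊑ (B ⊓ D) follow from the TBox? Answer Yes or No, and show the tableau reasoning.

1. (A ⊓ B) ⊑ (B ⊓ D)  ⇔  ((A ⊓ B) ⊓ (¬B ⊔ ¬D)) unsat w.r.t. T
   apply at x₀: A⊑¬D
   open: L(x₀) ⊇ {A, B, ¬D, ∃s.¬C} (+ ∃-successors)
2. Hence (A ⊓ B) ⊑ (B ⊓ D): not entailed.

No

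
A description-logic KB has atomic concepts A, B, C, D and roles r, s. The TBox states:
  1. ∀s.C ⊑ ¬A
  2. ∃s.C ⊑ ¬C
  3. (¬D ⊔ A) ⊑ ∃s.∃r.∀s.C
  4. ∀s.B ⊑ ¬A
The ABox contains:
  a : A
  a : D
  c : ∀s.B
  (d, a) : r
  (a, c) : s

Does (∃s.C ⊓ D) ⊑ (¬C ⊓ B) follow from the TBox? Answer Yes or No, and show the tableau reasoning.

1. (∃s.C ⊓ D) ⊑ (¬C ⊓ B)  ⇔  ((∃s.C ⊓ D) ⊓ (C ⊔ ¬B)) unsat w.r.t. T
   apply at x₀: ∃s.C⊑¬C
   open: L(x₀) ⊇ {D, ¬A, ¬B, ¬C, ∃s.C, …} (+ ∃-successors)
2. Hence (∃s.C ⊓ D) ⊑ (¬C ⊓ B): not entailed.

No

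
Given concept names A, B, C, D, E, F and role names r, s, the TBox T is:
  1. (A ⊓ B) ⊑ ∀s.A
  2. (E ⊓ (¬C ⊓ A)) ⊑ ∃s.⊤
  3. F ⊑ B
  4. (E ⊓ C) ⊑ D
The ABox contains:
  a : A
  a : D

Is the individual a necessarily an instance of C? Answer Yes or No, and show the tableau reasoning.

No

1. a : C?  L(a) = {A, D} ∪ {¬C}
   open: L(a) ⊇ {A, D, ¬B, ¬C, ¬E, …} — a ∉ C possible
2. Hence a : C: not entailed.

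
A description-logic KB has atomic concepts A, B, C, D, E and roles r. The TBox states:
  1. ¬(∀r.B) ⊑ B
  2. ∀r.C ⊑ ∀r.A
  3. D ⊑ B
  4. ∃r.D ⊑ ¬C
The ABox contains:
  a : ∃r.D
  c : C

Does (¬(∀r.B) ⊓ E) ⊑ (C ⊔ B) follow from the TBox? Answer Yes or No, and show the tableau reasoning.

Yes

1. (¬(∀r.B) ⊓ E) ⊑ (C ⊔ B)  ⇔  ((∃r.¬B ⊓ E) ⊓ (¬C ⊓ ¬B)) unsat w.r.t. T
   all branches close; clash {B, ¬B} at x₀
2. Hence (¬(∀r.B) ⊓ E) ⊑ (C ⊔ B): entailed.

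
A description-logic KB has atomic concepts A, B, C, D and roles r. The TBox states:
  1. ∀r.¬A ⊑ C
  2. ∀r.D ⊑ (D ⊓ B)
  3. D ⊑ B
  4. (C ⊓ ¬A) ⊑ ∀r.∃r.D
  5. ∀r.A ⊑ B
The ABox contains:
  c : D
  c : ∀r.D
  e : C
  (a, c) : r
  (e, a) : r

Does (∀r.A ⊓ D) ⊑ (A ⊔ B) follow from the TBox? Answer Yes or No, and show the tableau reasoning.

1. (∀r.A ⊓ D) ⊑ (A ⊔ B)  ⇔  ((∀r.A ⊓ D) ⊓ (¬A ⊓ ¬B)) unsat w.r.t. T
   all branches close; clash {B, ¬B} at x₀
2. Hence (∀r.A ⊓ D) ⊑ (A ⊔ B): entailed.

Yes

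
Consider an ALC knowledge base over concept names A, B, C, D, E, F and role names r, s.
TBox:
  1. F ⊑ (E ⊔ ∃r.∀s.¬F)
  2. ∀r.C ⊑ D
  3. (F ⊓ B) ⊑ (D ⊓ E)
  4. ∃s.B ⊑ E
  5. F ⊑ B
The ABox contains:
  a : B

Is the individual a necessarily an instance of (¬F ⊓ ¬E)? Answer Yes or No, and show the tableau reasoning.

No

1. a : (¬F ⊓ ¬E)?  L(a) = {B} ∪ {(F ⊔ E)}
   open: L(a) ⊇ {B, D, E, F} — a ∉ (¬F ⊓ ¬E) possible
2. Hence a : (¬F ⊓ ¬E): not entailed.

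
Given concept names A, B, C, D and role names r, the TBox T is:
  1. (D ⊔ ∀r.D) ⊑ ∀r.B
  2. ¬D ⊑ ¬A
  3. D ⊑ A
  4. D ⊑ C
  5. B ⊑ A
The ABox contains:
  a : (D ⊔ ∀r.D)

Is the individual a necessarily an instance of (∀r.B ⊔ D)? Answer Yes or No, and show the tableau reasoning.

1. a : (∀r.B ⊔ D)?  L(a) = {(D ⊔ ∀r.D)} ∪ {(∃r.¬B ⊓ ¬D)}
   clash {A, ¬A} at a — a ∈ (∀r.B ⊔ D)
2. Hence a : (∀r.B ⊔ D): entailed.

Yes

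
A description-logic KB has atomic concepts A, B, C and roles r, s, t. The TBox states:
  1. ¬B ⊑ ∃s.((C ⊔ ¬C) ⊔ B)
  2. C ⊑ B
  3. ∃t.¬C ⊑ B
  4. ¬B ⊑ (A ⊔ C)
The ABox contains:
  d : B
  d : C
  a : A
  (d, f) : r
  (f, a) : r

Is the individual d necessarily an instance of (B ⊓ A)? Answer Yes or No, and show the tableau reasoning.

No

1. d : (B ⊓ A)?  L(d) = {B, C} ∪ {(¬B ⊔ ¬A)}
   open: L(d) ⊇ {B, C, ¬A} — d ∉ (B ⊓ A) possible
2. Hence d : (B ⊓ A): not entailed.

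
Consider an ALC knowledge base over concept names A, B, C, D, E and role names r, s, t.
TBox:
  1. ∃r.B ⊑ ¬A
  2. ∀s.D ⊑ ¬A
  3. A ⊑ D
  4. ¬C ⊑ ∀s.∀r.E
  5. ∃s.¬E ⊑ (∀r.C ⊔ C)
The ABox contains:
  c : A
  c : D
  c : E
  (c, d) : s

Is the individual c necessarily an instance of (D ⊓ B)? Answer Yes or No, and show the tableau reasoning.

1. c : (D ⊓ B)?  L(c) = {A, D, E} ∪ {(¬D ⊔ ¬B)}
   open: L(c) ⊇ {A, C, D, E, ¬B, …} (+ ∃-successors) — c ∉ (D ⊓ B) possible
2. Hence c : (D ⊓ B): not entailed.

No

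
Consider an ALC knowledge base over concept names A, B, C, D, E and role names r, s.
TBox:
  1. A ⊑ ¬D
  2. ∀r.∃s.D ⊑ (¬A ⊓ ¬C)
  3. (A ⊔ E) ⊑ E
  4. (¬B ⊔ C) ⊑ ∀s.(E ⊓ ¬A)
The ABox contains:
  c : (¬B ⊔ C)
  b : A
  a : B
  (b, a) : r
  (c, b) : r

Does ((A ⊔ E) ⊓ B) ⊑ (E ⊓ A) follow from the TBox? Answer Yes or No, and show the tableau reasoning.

No

1. ((A ⊔ E) ⊓ B) ⊑ (E ⊓ A)  ⇔  (((A ⊔ E) ⊓ B) ⊓ (¬E ⊔ ¬A)) unsat w.r.t. T
   apply at x₀: (A ⊔ E)⊑E
   open: L(x₀) ⊇ {B, E, ¬A, ¬C, ∃r.∀s.¬D} (+ ∃-successors)
2. Hence ((A ⊔ E) ⊓ B) ⊑ (E ⊓ A): not entailed.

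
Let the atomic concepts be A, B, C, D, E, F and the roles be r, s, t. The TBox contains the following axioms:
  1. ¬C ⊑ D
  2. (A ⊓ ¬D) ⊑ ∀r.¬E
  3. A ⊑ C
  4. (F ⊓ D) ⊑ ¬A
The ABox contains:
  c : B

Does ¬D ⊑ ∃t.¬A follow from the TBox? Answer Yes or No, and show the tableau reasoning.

No

1. ¬D ⊑ ∃t.¬A  ⇔  (¬D ⊓ ∀t.A) unsat w.r.t. T
   open: L(x₀) ⊇ {C, ¬A, ¬D, ∀t.A}
2. Hence ¬D ⊑ ∃t.¬A: not entailed.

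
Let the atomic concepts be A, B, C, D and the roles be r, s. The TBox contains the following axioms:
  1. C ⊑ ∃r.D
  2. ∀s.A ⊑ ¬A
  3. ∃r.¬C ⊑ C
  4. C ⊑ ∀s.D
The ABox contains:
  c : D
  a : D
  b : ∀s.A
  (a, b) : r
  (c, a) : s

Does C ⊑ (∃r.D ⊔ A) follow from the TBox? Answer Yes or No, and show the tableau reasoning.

Yes

1. C ⊑ (∃r.D ⊔ A)  ⇔  (C ⊓ (∀r.¬D ⊓ ¬A)) unsat w.r.t. T
   all branches close; clash {D, ¬D} at an ∃-successor
2. Hence C ⊑ (∃r.D ⊔ A): entailed.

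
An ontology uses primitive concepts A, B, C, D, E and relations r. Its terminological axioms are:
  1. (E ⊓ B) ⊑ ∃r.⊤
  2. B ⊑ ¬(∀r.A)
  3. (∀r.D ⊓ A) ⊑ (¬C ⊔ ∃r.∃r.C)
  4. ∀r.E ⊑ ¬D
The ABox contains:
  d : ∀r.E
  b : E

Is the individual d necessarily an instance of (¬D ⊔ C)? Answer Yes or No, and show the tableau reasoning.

1. d : (¬D ⊔ C)?  L(d) = {∀r.E} ∪ {(D ⊓ ¬C)}
   clash {D, ¬D} at d — d ∈ (¬D ⊔ C)
2. Hence d : (¬D ⊔ C): entailed.

Yes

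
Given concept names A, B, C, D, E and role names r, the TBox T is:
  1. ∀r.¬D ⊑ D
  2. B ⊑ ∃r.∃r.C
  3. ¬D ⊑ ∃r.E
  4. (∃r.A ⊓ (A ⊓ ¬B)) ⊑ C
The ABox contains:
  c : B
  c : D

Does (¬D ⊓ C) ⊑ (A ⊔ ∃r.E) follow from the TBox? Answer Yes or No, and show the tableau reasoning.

Yes

1. (¬D ⊓ C) ⊑ (A ⊔ ∃r.E)  ⇔  ((¬D ⊓ C) ⊓ (¬A ⊓ ∀r.¬E)) unsat w.r.t. T
   all branches close; clash {D, ¬D} at x₀
2. Hence (¬D ⊓ C) ⊑ (A ⊔ ∃r.E): entailed.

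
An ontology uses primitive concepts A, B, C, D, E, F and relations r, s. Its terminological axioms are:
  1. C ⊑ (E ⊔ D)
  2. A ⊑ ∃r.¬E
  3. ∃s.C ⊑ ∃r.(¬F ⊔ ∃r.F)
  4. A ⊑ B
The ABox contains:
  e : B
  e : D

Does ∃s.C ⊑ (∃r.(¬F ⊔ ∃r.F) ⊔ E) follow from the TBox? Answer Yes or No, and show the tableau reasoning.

1. ∃s.C ⊑ (∃r.(¬F ⊔ ∃r.F) ⊔ E)  ⇔  (∃s.C ⊓ (∀r.(F ⊓ ∀r.¬F) ⊓ ¬E)) unsat w.r.t. T
   all branches close; clash {F, ¬F} at an ∃-successor
2. Hence ∃s.C ⊑ (∃r.(¬F ⊔ ∃r.F) ⊔ E): entailed.

Yes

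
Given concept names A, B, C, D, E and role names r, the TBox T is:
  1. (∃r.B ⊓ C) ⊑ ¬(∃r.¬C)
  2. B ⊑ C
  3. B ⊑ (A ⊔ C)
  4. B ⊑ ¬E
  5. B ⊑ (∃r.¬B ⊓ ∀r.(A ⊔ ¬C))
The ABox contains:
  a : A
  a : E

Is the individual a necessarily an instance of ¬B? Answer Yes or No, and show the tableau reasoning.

Yes

1. a : ¬B?  L(a) = {A, E} ∪ {B}
   clash {E, ¬E} at a — a ∈ ¬B
2. Hence a : ¬B: entailed.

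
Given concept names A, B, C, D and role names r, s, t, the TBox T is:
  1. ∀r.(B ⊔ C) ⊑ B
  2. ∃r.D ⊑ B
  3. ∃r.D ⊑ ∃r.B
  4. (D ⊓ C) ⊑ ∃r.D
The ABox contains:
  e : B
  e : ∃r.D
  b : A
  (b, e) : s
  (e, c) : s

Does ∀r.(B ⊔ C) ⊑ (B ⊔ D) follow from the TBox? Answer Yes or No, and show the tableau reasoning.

1. ∀r.(B ⊔ C) ⊑ (B ⊔ D)  ⇔  (∀r.(B ⊔ C) ⊓ (¬B ⊓ ¬D)) unsat w.r.t. T
   all branches close; clash {B, ¬B} at x₀
2. Hence ∀r.(B ⊔ C) ⊑ (B ⊔ D): entailed.

Yes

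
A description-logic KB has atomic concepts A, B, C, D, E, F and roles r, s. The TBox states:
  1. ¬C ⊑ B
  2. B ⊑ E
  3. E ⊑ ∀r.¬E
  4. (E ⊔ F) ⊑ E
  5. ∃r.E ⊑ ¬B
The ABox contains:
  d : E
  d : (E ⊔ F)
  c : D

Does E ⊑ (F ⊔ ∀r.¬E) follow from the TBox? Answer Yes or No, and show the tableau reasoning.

Yes

1. E ⊑ (F ⊔ ∀r.¬E)  ⇔  (E ⊓ (¬F ⊓ ∃r.E)) unsat w.r.t. T
   all branches close; clash {E, ¬E} at an ∃-successor
2. Hence E ⊑ (F ⊔ ∀r.¬E): entailed.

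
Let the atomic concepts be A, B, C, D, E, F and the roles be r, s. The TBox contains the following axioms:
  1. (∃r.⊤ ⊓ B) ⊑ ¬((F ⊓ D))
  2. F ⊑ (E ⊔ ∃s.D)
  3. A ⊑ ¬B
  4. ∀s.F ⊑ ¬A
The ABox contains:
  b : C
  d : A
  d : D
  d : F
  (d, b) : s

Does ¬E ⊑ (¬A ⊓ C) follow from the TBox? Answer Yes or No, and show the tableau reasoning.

No

1. ¬E ⊑ (¬A ⊓ C)  ⇔  (¬E ⊓ (A ⊔ ¬C)) unsat w.r.t. T
   open: L(x₀) ⊇ {A, ¬B, ¬E, ¬F, ∃s.¬F} (+ ∃-successors)
2. Hence ¬E ⊑ (¬A ⊓ C): not entailed.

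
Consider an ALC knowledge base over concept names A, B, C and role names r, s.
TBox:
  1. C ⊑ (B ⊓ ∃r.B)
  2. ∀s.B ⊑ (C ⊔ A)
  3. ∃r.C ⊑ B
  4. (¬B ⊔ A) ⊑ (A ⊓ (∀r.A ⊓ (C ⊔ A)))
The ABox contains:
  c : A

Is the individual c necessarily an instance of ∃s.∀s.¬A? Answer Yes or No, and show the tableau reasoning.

1. c : ∃s.∀s.¬A?  L(c) = {A} ∪ {∀s.∃s.A}
   open: L(c) ⊇ {A, ¬C, ∀r.A, ∀r.¬C, ∀s.∃s.A, …} (+ ∃-successors) — c ∉ ∃s.∀s.¬A possible
2. Hence c : ∃s.∀s.¬A: not entailed.

No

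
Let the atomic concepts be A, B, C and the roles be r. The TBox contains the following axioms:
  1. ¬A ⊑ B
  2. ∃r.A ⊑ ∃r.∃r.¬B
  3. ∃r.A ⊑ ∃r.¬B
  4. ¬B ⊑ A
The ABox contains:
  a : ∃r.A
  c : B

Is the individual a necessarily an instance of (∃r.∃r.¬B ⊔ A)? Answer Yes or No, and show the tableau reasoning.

Yes

1. a : (∃r.∃r.¬B ⊔ A)?  L(a) = {∃r.A} ∪ {(∀r.∀r.B ⊓ ¬A)}
   clash {B, ¬B} at an ∃-successor — a ∈ (∃r.∃r.¬B ⊔ A)
2. Hence a : (∃r.∃r.¬B ⊔ A): entailed.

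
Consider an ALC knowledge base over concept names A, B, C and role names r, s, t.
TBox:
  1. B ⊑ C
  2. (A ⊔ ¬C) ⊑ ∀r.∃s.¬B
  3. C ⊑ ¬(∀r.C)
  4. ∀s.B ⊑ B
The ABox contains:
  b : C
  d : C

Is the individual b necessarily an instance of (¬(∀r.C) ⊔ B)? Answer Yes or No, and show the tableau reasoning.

Yes

1. b : (¬(∀r.C) ⊔ B)?  L(b) = {C} ∪ {(∀r.C ⊓ ¬B)}
   clash {B, ¬B} at b — b ∈ (¬(∀r.C) ⊔ B)
2. Hence b : (¬(∀r.C) ⊔ B): entailed.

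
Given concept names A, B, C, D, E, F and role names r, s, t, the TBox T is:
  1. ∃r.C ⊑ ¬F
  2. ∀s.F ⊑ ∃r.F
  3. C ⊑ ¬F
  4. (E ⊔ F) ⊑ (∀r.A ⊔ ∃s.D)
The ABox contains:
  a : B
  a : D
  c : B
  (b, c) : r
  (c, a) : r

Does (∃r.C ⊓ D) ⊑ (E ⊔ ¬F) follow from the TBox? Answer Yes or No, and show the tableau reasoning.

Yes

1. (∃r.C ⊓ D) ⊑ (E ⊔ ¬F)  ⇔  ((∃r.C ⊓ D) ⊓ (¬E ⊓ F)) unsat w.r.t. T
   all branches close; clash {F, ¬F} at x₀
2. Hence (∃r.C ⊓ D) ⊑ (E ⊔ ¬F): entailed.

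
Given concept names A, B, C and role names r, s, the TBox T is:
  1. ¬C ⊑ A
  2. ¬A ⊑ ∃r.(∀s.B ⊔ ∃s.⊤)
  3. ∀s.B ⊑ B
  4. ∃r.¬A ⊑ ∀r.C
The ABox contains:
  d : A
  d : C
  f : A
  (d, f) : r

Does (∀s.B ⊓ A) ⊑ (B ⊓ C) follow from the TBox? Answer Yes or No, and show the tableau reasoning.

1. (∀s.B ⊓ A) ⊑ (B ⊓ C)  ⇔  ((∀s.B ⊓ A) ⊓ (¬B ⊔ ¬C)) unsat w.r.t. T
   apply at x₀: ∀s.B⊑B
   open: L(x₀) ⊇ {A, B, ¬C, ∀r.A, ∀s.B}
2. Hence (∀s.B ⊓ A) ⊑ (B ⊓ C): not entailed.

No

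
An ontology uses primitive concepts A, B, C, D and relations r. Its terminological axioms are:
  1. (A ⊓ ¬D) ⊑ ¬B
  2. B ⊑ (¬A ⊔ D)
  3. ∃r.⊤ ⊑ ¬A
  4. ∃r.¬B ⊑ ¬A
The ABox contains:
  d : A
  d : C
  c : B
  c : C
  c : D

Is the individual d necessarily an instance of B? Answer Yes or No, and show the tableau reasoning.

No

1. d : B?  L(d) = {A, C} ∪ {¬B}
   open: L(d) ⊇ {A, C, ¬B, ∀r.B, ∀r.⊥} — d ∉ B possible
2. Hence d : B: not entailed.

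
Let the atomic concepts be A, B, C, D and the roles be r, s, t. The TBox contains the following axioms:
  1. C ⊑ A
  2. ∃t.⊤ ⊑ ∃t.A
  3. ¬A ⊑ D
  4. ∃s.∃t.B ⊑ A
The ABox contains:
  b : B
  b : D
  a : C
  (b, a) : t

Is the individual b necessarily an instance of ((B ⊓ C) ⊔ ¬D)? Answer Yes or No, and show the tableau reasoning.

No

1. b : ((B ⊓ C) ⊔ ¬D)?  L(b) = {B, D} ∪ {((¬B ⊔ ¬C) ⊓ D)}
   open: L(b) ⊇ {B, D, ¬C, ∀s.∀t.¬B, ∃t.A} (+ ∃-successors) — b ∉ ((B ⊓ C) ⊔ ¬D) possible
2. Hence b : ((B ⊓ C) ⊔ ¬D): not entailed.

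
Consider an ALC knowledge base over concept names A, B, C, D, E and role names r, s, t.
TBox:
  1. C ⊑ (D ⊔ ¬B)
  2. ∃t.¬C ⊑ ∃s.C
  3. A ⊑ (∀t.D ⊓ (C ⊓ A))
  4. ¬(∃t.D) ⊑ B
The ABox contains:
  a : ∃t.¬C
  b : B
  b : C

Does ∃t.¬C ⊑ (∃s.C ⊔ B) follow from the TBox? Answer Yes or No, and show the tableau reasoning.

1. ∃t.¬C ⊑ (∃s.C ⊔ B)  ⇔  (∃t.¬C ⊓ (∀s.¬C ⊓ ¬B)) unsat w.r.t. T
   all branches close; clash {B, ¬B} at x₀
2. Hence ∃t.¬C ⊑ (∃s.C ⊔ B): entailed.

Yes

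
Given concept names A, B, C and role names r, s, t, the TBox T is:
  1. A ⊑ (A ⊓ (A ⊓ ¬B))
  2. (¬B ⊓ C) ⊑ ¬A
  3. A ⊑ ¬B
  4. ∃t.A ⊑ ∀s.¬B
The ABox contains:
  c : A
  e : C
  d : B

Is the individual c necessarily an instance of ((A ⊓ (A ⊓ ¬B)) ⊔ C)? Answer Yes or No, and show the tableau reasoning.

1. c : ((A ⊓ (A ⊓ ¬B)) ⊔ C)?  L(c) = {A} ∪ {((¬A ⊔ (¬A ⊔ B)) ⊓ ¬C)}
   clash {A, ¬A} at c — c ∈ ((A ⊓ (A ⊓ ¬B)) ⊔ C)
2. Hence c : ((A ⊓ (A ⊓ ¬B)) ⊔ C): entailed.

Yes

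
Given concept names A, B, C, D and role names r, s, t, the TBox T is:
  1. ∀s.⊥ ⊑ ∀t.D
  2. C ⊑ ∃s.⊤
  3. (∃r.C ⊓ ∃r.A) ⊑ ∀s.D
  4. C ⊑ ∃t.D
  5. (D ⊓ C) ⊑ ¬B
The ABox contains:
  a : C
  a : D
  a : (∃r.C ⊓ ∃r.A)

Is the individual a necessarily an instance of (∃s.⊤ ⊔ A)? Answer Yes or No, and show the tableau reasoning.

1. a : (∃s.⊤ ⊔ A)?  L(a) = {C, D, (∃r.C ⊓ ∃r.A)} ∪ {(∀s.⊥ ⊓ ¬A)}
   clash ⊥ at an ∃-successor — a ∈ (∃s.⊤ ⊔ A)
2. Hence a : (∃s.⊤ ⊔ A): entailed.

Yes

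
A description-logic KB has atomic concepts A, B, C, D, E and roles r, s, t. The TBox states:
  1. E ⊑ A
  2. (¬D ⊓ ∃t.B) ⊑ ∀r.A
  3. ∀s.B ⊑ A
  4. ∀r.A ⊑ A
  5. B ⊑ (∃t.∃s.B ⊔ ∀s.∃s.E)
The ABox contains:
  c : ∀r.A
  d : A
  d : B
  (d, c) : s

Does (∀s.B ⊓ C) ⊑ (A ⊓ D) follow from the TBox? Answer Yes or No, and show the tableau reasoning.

1. (∀s.B ⊓ C) ⊑ (A ⊓ D)  ⇔  ((∀s.B ⊓ C) ⊓ (¬A ⊔ ¬D)) unsat w.r.t. T
   apply at x₀: ∀s.B⊑A
   open: L(x₀) ⊇ {A, C, ¬B, ¬D, ¬E, …} (+ ∃-successors)
2. Hence (∀s.B ⊓ C) ⊑ (A ⊓ D): not entailed.

No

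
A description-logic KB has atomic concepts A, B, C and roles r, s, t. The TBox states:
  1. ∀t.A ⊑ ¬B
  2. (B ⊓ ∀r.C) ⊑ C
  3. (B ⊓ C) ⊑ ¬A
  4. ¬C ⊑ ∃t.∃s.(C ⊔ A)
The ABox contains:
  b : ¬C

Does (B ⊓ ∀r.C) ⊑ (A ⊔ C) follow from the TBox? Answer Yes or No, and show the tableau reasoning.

1. (B ⊓ ∀r.C) ⊑ (A ⊔ C)  ⇔  ((B ⊓ ∀r.C) ⊓ (¬A ⊓ ¬C)) unsat w.r.t. T
   all branches close; clash {B, ¬B} at x₀
2. Hence (B ⊓ ∀r.C) ⊑ (A ⊔ C): entailed.

Yes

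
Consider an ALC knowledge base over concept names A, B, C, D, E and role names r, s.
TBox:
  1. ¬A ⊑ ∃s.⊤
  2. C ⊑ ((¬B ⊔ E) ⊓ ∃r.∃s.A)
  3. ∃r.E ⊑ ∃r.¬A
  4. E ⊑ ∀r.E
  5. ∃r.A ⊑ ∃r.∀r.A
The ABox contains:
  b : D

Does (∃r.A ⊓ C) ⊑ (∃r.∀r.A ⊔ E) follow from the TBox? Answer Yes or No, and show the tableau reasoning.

Yes

1. (∃r.A ⊓ C) ⊑ (∃r.∀r.A ⊔ E)  ⇔  ((∃r.A ⊓ C) ⊓ (∀r.∃r.¬A ⊓ ¬E)) unsat w.r.t. T
   all branches close; clash {E, ¬E} at x₀
2. Hence (∃r.A ⊓ C) ⊑ (∃r.∀r.A ⊔ E): entailed.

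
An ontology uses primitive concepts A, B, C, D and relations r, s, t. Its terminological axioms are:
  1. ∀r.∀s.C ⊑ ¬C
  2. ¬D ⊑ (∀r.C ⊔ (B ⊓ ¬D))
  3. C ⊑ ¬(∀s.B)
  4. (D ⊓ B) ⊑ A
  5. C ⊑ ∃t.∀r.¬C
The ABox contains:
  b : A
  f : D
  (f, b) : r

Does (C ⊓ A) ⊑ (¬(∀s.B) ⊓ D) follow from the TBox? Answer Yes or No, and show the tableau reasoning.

No

1. (C ⊓ A) ⊑ (¬(∀s.B) ⊓ D)  ⇔  ((C ⊓ A) ⊓ (∀s.B ⊔ ¬D)) unsat w.r.t. T
   apply at x₀: C⊑¬(∀s.B); C⊑∃t.∀r.¬C
   open: L(x₀) ⊇ {A, C, ¬D, ∀r.C, ∃r.∃s.¬C, …} (+ ∃-successors)
2. Hence (C ⊓ A) ⊑ (¬(∀s.B) ⊓ D): not entailed.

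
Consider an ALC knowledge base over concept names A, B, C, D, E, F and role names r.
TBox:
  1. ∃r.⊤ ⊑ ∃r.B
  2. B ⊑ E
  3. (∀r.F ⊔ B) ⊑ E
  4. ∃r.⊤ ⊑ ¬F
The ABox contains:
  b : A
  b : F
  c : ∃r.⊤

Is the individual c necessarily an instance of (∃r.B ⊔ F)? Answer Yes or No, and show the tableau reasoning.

1. c : (∃r.B ⊔ F)?  L(c) = {∃r.⊤} ∪ {(∀r.¬B ⊓ ¬F)}
   clash {B, ¬B} at an ∃-successor — c ∈ (∃r.B ⊔ F)
2. Hence c : (∃r.B ⊔ F): entailed.

Yes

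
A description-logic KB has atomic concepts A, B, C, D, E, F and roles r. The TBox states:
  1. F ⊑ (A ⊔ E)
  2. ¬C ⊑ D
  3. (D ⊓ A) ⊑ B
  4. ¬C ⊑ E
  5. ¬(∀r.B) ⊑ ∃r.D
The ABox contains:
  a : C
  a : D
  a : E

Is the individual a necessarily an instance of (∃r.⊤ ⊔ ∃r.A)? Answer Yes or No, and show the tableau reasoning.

No

1. a : (∃r.⊤ ⊔ ∃r.A)?  L(a) = {C, D, E} ∪ {(∀r.⊥ ⊓ ∀r.¬A)}
   open: L(a) ⊇ {C, D, E, ¬A, ¬F, …} — a ∉ (∃r.⊤ ⊔ ∃r.A) possible
2. Hence a : (∃r.⊤ ⊔ ∃r.A): not entailed.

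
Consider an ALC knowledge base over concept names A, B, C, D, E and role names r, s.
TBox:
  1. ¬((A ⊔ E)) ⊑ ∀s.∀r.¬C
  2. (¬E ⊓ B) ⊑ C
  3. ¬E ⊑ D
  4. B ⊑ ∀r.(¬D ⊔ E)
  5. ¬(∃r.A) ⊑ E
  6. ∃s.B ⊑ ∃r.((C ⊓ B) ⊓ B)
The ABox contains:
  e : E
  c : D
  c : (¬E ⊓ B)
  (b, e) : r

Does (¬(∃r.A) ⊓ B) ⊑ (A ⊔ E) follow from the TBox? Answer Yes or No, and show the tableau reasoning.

1. (¬(∃r.A) ⊓ B) ⊑ (A ⊔ E)  ⇔  ((∀r.¬A ⊓ B) ⊓ (¬A ⊓ ¬E)) unsat w.r.t. T
   all branches close; clash {E, ¬E} at x₀
2. Hence (¬(∃r.A) ⊓ B) ⊑ (A ⊔ E): entailed.

Yes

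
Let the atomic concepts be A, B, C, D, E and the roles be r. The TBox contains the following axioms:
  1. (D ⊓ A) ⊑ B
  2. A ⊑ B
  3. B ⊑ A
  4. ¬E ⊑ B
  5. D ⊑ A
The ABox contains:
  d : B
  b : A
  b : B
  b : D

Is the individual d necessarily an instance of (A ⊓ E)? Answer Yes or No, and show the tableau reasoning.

1. d : (A ⊓ E)?  L(d) = {B} ∪ {(¬A ⊔ ¬E)}
   apply at d: B⊑A
   open: L(d) ⊇ {A, B, ¬E} — d ∉ (A ⊓ E) possible
2. Hence d : (A ⊓ E): not entailed.

No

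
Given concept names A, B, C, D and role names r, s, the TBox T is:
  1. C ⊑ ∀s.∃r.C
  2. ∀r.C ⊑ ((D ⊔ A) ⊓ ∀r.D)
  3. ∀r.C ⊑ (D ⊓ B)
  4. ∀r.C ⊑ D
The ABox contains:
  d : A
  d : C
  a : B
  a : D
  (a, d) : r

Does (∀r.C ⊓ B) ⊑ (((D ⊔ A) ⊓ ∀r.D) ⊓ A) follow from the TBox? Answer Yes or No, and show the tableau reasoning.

1. (∀r.C ⊓ B) ⊑ (((D ⊔ A) ⊓ ∀r.D) ⊓ A)  ⇔  ((∀r.C ⊓ B) ⊓ (((¬D ⊓ ¬A) ⊔ ∃r.¬D) ⊔ ¬A)) unsat w.r.t. T
   apply at x₀: ∀r.C⊑((D ⊔ A) ⊓ ∀r.D); ∀r.C⊑(D ⊓ B); ∀r.C⊑D
   open: L(x₀) ⊇ {B, D, ¬A, ¬C, ∀r.C, …}
2. Hence (∀r.C ⊓ B) ⊑ (((D ⊔ A) ⊓ ∀r.D) ⊓ A): not entailed.

No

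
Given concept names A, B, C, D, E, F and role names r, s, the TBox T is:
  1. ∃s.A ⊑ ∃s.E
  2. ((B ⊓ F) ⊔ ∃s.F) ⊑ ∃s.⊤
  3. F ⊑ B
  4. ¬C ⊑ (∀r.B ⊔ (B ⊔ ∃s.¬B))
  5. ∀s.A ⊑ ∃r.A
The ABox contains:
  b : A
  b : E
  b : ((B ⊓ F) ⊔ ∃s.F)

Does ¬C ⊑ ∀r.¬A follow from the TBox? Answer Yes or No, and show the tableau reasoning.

1. ¬C ⊑ ∀r.¬A  ⇔  (¬C ⊓ ∃r.A) unsat w.r.t. T
   apply at x₀: ¬C⊑(∀r.B ⊔ (B ⊔ ∃s.¬B))
   open: L(x₀) ⊇ {¬C, ¬F, ∀r.B, ∀s.¬A, ∀s.¬F, …} (+ ∃-successors)
2. Hence ¬C ⊑ ∀r.¬A: not entailed.

No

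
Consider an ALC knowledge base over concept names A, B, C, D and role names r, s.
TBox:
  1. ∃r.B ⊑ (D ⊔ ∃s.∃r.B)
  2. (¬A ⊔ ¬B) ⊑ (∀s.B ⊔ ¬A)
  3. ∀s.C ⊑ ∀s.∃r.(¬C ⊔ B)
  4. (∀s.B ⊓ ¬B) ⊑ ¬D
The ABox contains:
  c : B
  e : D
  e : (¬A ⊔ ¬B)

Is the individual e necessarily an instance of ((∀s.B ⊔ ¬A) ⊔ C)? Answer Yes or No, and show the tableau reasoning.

Yes

1. e : ((∀s.B ⊔ ¬A) ⊔ C)?  L(e) = {D, (¬A ⊔ ¬B)} ∪ {((∃s.¬B ⊓ A) ⊓ ¬C)}
   clash {A, ¬A} at e — e ∈ ((∀s.B ⊔ ¬A) ⊔ C)
2. Hence e : ((∀s.B ⊔ ¬A) ⊔ C): entailed.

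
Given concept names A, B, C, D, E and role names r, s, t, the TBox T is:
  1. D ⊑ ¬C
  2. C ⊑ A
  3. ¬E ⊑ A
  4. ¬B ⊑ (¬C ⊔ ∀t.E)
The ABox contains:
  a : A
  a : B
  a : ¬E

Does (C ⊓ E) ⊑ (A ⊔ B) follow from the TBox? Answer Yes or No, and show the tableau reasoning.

Yes

1. (C ⊓ E) ⊑ (A ⊔ B)  ⇔  ((C ⊓ E) ⊓ (¬A ⊓ ¬B)) unsat w.r.t. T
   all branches close; clash {A, ¬A} at x₀
2. Hence (C ⊓ E) ⊑ (A ⊔ B): entailed.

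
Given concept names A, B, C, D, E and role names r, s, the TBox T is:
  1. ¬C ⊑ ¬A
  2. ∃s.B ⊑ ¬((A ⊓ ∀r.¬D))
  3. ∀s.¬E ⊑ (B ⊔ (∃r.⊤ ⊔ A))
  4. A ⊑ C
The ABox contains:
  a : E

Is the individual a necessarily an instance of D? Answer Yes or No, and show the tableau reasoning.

No

1. a : D?  L(a) = {E} ∪ {¬D}
   open: L(a) ⊇ {C, E, ¬D, ∀s.¬B, ∃s.E} (+ ∃-successors) — a ∉ D possible
2. Hence a : D: not entailed.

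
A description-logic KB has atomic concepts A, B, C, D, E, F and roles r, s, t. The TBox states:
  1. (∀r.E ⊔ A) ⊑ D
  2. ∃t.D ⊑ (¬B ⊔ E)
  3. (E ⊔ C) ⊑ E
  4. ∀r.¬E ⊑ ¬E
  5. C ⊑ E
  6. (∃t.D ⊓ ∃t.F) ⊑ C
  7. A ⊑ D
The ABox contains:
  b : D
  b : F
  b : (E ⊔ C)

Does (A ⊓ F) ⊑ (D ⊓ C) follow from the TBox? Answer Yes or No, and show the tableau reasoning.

1. (A ⊓ F) ⊑ (D ⊓ C)  ⇔  ((A ⊓ F) ⊓ (¬D ⊔ ¬C)) unsat w.r.t. T
   apply at x₀: A⊑D
   open: L(x₀) ⊇ {A, D, F, ¬C, ¬E, …} (+ ∃-successors)
2. Hence (A ⊓ F) ⊑ (D ⊓ C): not entailed.

No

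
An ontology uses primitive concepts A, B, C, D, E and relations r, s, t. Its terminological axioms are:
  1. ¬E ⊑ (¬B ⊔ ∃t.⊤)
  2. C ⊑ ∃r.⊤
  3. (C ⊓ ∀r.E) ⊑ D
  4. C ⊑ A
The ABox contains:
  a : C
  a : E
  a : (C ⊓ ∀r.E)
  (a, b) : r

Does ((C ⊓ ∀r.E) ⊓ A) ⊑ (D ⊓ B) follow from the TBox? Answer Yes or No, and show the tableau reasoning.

1. ((C ⊓ ∀r.E) ⊓ A) ⊑ (D ⊓ B)  ⇔  (((C ⊓ ∀r.E) ⊓ A) ⊓ (¬D ⊔ ¬B)) unsat w.r.t. T
   apply at x₀: C⊑∃r.⊤; (C ⊓ ∀r.E)⊑D
   open: L(x₀) ⊇ {A, C, D, E, ¬B, …} (+ ∃-successors)
2. Hence ((C ⊓ ∀r.E) ⊓ A) ⊑ (D ⊓ B): not entailed.

No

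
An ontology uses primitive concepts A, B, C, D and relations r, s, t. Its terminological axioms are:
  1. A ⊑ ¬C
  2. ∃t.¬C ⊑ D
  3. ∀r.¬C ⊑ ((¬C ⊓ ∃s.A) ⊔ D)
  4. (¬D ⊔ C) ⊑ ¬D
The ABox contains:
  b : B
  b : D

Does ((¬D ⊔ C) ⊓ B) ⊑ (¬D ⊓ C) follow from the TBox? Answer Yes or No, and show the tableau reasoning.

1. ((¬D ⊔ C) ⊓ B) ⊑ (¬D ⊓ C)  ⇔  (((¬D ⊔ C) ⊓ B) ⊓ (D ⊔ ¬C)) unsat w.r.t. T
   apply at x₀: (¬D ⊔ C)⊑¬D
   open: L(x₀) ⊇ {B, ¬C, ¬D, ∀t.C, ∃r.C} (+ ∃-successors)
2. Hence ((¬D ⊔ C) ⊓ B) ⊑ (¬D ⊓ C): not entailed.

No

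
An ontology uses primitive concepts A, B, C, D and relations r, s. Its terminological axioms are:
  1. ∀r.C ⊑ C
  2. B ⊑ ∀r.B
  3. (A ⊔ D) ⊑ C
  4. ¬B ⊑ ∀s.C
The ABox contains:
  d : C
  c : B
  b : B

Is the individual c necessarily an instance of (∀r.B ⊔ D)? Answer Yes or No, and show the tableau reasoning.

Yes

1. c : (∀r.B ⊔ D)?  L(c) = {B} ∪ {(∃r.¬B ⊓ ¬D)}
   clash {B, ¬B} at an ∃-successor — c ∈ (∀r.B ⊔ D)
2. Hence c : (∀r.B ⊔ D): entailed.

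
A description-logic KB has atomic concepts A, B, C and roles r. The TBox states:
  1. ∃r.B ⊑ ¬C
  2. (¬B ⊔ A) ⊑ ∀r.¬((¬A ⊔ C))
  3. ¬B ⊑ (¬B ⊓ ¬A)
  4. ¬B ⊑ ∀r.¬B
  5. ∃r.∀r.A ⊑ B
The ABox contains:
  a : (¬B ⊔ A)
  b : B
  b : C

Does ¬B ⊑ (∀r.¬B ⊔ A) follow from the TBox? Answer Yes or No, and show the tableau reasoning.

1. ¬B ⊑ (∀r.¬B ⊔ A)  ⇔  (¬B ⊓ (∃r.B ⊓ ¬A)) unsat w.r.t. T
   all branches close; clash {B, ¬B} at x₀
2. Hence ¬B ⊑ (∀r.¬B ⊔ A): entailed.

Yes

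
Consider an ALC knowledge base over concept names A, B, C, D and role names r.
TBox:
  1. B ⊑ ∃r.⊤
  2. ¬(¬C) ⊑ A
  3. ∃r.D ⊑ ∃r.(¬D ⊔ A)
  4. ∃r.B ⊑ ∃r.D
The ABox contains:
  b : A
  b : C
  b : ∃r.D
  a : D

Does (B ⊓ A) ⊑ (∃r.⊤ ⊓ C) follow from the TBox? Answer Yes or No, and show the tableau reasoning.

No

1. (B ⊓ A) ⊑ (∃r.⊤ ⊓ C)  ⇔  ((B ⊓ A) ⊓ (∀r.⊥ ⊔ ¬C)) unsat w.r.t. T
   apply at x₀: B⊑∃r.⊤
   open: L(x₀) ⊇ {A, B, ¬C, ∀r.¬B, ∀r.¬D, …} (+ ∃-successors)
2. Hence (B ⊓ A) ⊑ (∃r.⊤ ⊓ C): not entailed.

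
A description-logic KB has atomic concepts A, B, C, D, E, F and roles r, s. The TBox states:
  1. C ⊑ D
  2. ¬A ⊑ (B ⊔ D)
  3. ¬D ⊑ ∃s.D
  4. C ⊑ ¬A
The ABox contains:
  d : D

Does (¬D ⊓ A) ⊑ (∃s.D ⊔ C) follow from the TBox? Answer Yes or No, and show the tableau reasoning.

1. (¬D ⊓ A) ⊑ (∃s.D ⊔ C)  ⇔  ((¬D ⊓ A) ⊓ (∀s.¬D ⊓ ¬C)) unsat w.r.t. T
   all branches close; clash {D, ¬D} at an ∃-successor
2. Hence (¬D ⊓ A) ⊑ (∃s.D ⊔ C): entailed.

Yes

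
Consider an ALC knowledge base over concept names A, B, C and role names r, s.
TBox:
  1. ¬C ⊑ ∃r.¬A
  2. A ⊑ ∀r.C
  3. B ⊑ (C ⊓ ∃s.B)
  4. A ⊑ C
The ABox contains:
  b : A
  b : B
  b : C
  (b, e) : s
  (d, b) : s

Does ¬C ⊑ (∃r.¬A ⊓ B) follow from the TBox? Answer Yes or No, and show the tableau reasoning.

No

1. ¬C ⊑ (∃r.¬A ⊓ B)  ⇔  (¬C ⊓ (∀r.A ⊔ ¬B)) unsat w.r.t. T
   apply at x₀: ¬C⊑∃r.¬A
   open: L(x₀) ⊇ {¬A, ¬B, ¬C, ∃r.¬A} (+ ∃-successors)
2. Hence ¬C ⊑ (∃r.¬A ⊓ B): not entailed.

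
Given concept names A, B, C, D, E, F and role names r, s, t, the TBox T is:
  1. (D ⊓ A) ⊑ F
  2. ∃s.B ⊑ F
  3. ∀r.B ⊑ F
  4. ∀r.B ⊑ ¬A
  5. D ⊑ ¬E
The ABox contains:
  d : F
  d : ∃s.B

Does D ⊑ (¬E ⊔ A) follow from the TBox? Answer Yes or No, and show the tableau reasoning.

Yes

1. D ⊑ (¬E ⊔ A)  ⇔  (D ⊓ (E ⊓ ¬A)) unsat w.r.t. T
   all branches close; clash {E, ¬E} at x₀
2. Hence D ⊑ (¬E ⊔ A): entailed.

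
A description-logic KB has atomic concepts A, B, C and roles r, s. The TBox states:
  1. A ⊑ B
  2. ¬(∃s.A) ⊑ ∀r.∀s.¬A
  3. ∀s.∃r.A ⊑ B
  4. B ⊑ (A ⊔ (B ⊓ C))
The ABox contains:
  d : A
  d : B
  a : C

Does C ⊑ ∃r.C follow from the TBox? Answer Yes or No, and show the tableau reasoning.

1. C ⊑ ∃r.C  ⇔  (C ⊓ ∀r.¬C) unsat w.r.t. T
   open: L(x₀) ⊇ {C, ¬A, ¬B, ∀r.¬C, ∃s.A, …} (+ ∃-successors)
2. Hence C ⊑ ∃r.C: not entailed.

No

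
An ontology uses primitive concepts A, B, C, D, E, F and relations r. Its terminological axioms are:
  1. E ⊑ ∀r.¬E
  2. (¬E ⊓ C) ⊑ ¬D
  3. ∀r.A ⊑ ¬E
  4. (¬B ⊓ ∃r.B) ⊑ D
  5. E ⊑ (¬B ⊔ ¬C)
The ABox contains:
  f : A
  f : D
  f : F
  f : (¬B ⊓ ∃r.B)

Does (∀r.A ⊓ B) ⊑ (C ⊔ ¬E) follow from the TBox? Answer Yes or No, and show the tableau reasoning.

Yes

1. (∀r.A ⊓ B) ⊑ (C ⊔ ¬E)  ⇔  ((∀r.A ⊓ B) ⊓ (¬C ⊓ E)) unsat w.r.t. T
   all branches close; clash {E, ¬E} at x₀
2. Hence (∀r.A ⊓ B) ⊑ (C ⊔ ¬E): entailed.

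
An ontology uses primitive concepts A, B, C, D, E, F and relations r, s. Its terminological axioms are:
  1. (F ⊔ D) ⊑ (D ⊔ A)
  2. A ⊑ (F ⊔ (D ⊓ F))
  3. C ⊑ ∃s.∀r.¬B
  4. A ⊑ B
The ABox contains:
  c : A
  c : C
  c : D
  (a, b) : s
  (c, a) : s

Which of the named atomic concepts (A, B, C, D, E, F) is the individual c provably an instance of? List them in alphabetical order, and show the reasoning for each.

{A, B, C, D, F}

1. c : A?  L(c) = {A, C, D} ∪ {¬A}
   clash {A, ¬A} at c — c ∈ A
2. c : B?  L(c) = {A, C, D} ∪ {¬B}
   clash {B, ¬B} at c — c ∈ B
3. c : C?  L(c) = {A, C, D} ∪ {¬C}
   clash {C, ¬C} at c — c ∈ C
4. c : D?  L(c) = {A, C, D} ∪ {¬D}
   clash {D, ¬D} at c — c ∈ D
5. c : E?  L(c) = {A, C, D} ∪ {¬E}
   apply at c: A⊑(F ⊔ (D ⊓ F)); C⊑∃s.∀r.¬B; A⊑B
   open: L(c) ⊇ {A, B, C, D, F, …} (+ ∃-successors) — c ∉ E possible
6. c : F?  L(c) = {A, C, D} ∪ {¬F}
   clash {F, ¬F} at c — c ∈ F
7. Entailed for c: {A, B, C, D, F}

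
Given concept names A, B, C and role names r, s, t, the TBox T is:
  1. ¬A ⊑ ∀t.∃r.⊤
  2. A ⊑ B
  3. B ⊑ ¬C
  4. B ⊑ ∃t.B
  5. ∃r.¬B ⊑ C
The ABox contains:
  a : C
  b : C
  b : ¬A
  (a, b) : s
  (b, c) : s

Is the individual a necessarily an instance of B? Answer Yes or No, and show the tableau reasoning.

1. a : B?  L(a) = {C} ∪ {¬B}
   open: L(a) ⊇ {C, ¬A, ¬B, ∀t.∃r.⊤} — a ∉ B possible
2. Hence a : B: not entailed.

No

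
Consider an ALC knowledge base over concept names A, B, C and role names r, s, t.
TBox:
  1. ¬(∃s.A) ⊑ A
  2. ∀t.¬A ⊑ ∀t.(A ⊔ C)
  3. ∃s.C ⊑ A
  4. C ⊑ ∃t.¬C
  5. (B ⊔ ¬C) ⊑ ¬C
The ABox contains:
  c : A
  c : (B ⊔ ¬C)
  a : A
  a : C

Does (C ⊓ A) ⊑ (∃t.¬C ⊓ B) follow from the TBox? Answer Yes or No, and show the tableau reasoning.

1. (C ⊓ A) ⊑ (∃t.¬C ⊓ B)  ⇔  ((C ⊓ A) ⊓ (∀t.C ⊔ ¬B)) unsat w.r.t. T
   apply at x₀: C⊑∃t.¬C
   open: L(x₀) ⊇ {A, C, ¬B, ∃t.A, ∃t.¬C} (+ ∃-successors)
2. Hence (C ⊓ A) ⊑ (∃t.¬C ⊓ B): not entailed.

No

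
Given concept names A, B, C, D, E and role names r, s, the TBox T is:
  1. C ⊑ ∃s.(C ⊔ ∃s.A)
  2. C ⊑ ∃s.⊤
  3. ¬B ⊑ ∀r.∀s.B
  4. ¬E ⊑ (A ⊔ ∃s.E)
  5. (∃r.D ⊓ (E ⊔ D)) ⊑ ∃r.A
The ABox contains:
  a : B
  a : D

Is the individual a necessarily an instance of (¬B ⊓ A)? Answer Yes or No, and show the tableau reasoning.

No

1. a : (¬B ⊓ A)?  L(a) = {B, D} ∪ {(B ⊔ ¬A)}
   open: L(a) ⊇ {B, D, E, ¬C, ∀r.¬D} — a ∉ (¬B ⊓ A) possible
2. Hence a : (¬B ⊓ A): not entailed.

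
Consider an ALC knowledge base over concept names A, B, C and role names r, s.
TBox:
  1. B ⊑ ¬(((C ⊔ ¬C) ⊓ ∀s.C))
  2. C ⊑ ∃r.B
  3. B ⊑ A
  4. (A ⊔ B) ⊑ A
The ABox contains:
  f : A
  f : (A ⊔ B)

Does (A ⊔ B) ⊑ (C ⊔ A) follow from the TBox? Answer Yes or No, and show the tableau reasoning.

1. (A ⊔ B) ⊑ (C ⊔ A)  ⇔  ((A ⊔ B) ⊓ (¬C ⊓ ¬A)) unsat w.r.t. T
   all branches close; clash {A, ¬A} at x₀
2. Hence (A ⊔ B) ⊑ (C ⊔ A): entailed.

Yes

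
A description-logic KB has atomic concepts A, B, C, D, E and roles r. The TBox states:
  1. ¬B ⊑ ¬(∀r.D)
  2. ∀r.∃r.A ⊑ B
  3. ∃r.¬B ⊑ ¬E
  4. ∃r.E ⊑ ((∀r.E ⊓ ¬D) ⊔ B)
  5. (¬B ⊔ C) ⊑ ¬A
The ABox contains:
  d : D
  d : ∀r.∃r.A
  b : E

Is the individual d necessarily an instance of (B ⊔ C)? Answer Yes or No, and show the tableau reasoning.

1. d : (B ⊔ C)?  L(d) = {D, ∀r.∃r.A} ∪ {(¬B ⊓ ¬C)}
   clash {B, ¬B} at d — d ∈ (B ⊔ C)
2. Hence d : (B ⊔ C): entailed.

Yes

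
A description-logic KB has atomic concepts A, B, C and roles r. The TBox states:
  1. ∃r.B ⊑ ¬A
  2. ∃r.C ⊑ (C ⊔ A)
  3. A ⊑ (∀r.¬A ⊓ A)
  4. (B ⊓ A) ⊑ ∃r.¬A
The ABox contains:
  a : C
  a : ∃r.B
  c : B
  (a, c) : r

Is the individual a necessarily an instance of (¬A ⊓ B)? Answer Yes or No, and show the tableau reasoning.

No

1. a : (¬A ⊓ B)?  L(a) = {C, ∃r.B} ∪ {(A ⊔ ¬B)}
   apply at a: ∃r.B⊑¬A
   open: L(a) ⊇ {C, ¬A, ¬B, ∀r.¬C, ∃r.B} (+ ∃-successors) — a ∉ (¬A ⊓ B) possible
2. Hence a : (¬A ⊓ B): not entailed.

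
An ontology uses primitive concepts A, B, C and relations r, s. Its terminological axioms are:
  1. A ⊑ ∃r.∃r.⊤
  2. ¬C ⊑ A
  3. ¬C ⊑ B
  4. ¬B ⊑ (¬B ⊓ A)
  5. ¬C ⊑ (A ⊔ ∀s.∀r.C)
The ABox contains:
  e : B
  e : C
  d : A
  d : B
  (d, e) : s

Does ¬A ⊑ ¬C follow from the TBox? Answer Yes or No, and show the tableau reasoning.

No

1. ¬A ⊑ ¬C  ⇔  (¬A ⊓ C) unsat w.r.t. T
   open: L(x₀) ⊇ {B, C, ¬A}
2. Hence ¬A ⊑ ¬C: not entailed.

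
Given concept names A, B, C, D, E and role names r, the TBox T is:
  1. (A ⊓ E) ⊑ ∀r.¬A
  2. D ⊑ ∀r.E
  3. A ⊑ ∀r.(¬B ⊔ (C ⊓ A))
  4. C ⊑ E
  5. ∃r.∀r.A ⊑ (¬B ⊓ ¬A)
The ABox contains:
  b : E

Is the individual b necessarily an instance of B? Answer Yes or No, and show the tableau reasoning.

No

1. b : B?  L(b) = {E} ∪ {¬B}
   open: L(b) ⊇ {E, ¬A, ¬B, ¬D, ∀r.∃r.¬A} — b ∉ B possible
2. Hence b : B: not entailed.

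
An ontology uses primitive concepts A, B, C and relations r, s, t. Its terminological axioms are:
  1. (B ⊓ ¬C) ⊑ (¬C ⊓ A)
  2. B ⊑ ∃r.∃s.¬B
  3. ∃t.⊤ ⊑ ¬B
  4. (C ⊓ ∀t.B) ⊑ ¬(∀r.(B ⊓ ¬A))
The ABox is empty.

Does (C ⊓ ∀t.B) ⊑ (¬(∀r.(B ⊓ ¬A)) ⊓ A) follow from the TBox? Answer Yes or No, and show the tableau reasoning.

1. (C ⊓ ∀t.B) ⊑ (¬(∀r.(B ⊓ ¬A)) ⊓ A)  ⇔  ((C ⊓ ∀t.B) ⊓ (∀r.(B ⊓ ¬A) ⊔ ¬A)) unsat w.r.t. T
   apply at x₀: (C ⊓ ∀t.B)⊑¬(∀r.(B ⊓ ¬A))
   open: L(x₀) ⊇ {C, ¬A, ¬B, ∀t.B, ∀t.⊥, …} (+ ∃-successors)
2. Hence (C ⊓ ∀t.B) ⊑ (¬(∀r.(B ⊓ ¬A)) ⊓ A): not entailed.

No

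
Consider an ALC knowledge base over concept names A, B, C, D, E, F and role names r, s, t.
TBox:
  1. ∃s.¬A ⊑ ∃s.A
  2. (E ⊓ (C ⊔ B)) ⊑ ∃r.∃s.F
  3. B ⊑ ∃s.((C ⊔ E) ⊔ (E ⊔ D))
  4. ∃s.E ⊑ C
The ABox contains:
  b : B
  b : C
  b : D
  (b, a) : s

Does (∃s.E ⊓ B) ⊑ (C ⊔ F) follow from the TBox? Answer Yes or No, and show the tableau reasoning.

1. (∃s.E ⊓ B) ⊑ (C ⊔ F)  ⇔  ((∃s.E ⊓ B) ⊓ (¬C ⊓ ¬F)) unsat w.r.t. T
   all branches close; clash {C, ¬C} at x₀
2. Hence (∃s.E ⊓ B) ⊑ (C ⊔ F): entailed.

Yes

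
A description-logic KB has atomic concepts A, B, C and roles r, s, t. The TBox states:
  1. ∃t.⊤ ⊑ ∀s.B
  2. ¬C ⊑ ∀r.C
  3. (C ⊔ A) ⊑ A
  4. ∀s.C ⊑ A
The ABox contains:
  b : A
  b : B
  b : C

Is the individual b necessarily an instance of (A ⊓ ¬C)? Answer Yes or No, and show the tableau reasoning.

1. b : (A ⊓ ¬C)?  L(b) = {A, B, C} ∪ {(¬A ⊔ C)}
   open: L(b) ⊇ {A, B, C, ∀t.⊥} — b ∉ (A ⊓ ¬C) possible
2. Hence b : (A ⊓ ¬C): not entailed.

No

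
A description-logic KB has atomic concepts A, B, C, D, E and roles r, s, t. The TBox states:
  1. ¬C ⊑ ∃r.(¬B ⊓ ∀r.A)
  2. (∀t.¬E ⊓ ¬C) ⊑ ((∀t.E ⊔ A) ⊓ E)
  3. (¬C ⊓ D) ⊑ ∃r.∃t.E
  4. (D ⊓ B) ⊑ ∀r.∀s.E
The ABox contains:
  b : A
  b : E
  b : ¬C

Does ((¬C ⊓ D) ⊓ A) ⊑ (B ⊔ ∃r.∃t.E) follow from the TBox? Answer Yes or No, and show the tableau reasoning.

Yes

1. ((¬C ⊓ D) ⊓ A) ⊑ (B ⊔ ∃r.∃t.E)  ⇔  (((¬C ⊓ D) ⊓ A) ⊓ (¬B ⊓ ∀r.∀t.¬E)) unsat w.r.t. T
   all branches close; clash {E, ¬E} at an ∃-successor
2. Hence ((¬C ⊓ D) ⊓ A) ⊑ (B ⊔ ∃r.∃t.E): entailed.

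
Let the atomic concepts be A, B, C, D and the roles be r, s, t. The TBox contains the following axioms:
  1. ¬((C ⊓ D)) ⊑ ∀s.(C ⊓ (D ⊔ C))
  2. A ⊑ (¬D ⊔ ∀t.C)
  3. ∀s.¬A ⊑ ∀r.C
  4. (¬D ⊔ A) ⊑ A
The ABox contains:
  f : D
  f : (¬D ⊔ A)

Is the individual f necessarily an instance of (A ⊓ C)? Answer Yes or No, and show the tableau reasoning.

1. f : (A ⊓ C)?  L(f) = {D, (¬D ⊔ A)} ∪ {(¬A ⊔ ¬C)}
   apply at f: (¬D ⊔ A)⊑A
   open: L(f) ⊇ {A, D, ¬C, ∀s.(C ⊓ (D ⊔ C)), ∀t.C, …} (+ ∃-successors) — f ∉ (A ⊓ C) possible
2. Hence f : (A ⊓ C): not entailed.

No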